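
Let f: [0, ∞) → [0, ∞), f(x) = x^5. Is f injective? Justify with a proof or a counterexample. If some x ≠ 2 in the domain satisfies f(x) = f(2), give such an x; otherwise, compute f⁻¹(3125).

On [0, ∞), x ↦ x^5 is strictly increasing, so f(u) = f(v) forces u = v. Thus f is injective.
Since x ↦ x^5 is strictly increasing on [0, ∞), it is injective there, so no x ≠ 2 in the domain has f(x) = f(2). We therefore compute f⁻¹(3125) = 3125^{1/5} = 5 (indeed 5^5 = 3125).

5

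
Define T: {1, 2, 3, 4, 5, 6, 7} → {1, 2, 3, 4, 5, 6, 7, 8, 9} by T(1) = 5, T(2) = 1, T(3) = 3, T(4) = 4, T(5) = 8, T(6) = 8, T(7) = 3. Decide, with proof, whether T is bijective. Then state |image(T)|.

5

T(5) = 8 = T(6) with 5 ≠ 6, so T is not injective, hence not bijective.
The image of T is {1, 3, 4, 5, 8}, which has 5 elements.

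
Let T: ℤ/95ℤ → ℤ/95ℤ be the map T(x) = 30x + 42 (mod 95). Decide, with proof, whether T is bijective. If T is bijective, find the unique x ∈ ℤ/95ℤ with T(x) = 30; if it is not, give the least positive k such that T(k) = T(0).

19

We have gcd(30, 95) = 5 > 1. Taking u = 0 and v = 19: T(0) = 42 and T(19) = 30·19 + 42 = 612 ≡ 42 (mod 95).
So T(0) = T(19) while 0 ≠ 19, hence T is not injective, hence not bijective.
Since T is not bijective, we find the least positive k with T(k) = T(0): this means 30k ≡ 0 (mod 95), i.e. 95 ∣ 30k. Since gcd(30, 95) = 5, dividing through by 5 this holds exactly when 19 ∣ 6k, and as gcd(6, 19) = 1, exactly when 19 ∣ k.
The smallest positive such k is 19.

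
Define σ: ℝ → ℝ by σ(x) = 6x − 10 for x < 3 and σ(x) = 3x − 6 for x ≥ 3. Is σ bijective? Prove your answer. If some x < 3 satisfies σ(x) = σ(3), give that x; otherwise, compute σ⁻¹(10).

13/6

Both pieces are strictly increasing (slopes 6 and 3), so each is injective on its own interval.
The left piece maps (−∞, 3) onto (−∞, 8); the right piece maps [3, ∞) onto [3, ∞).
These images overlap. In particular σ(3) = 3 (right piece), and solving 6x − 10 = 3 on the left piece gives x = 13/6 < 3.
So σ(13/6) = σ(3) with 13/6 ≠ 3, and σ is not injective, hence not bijective. This x = 13/6 is the requested value below 3.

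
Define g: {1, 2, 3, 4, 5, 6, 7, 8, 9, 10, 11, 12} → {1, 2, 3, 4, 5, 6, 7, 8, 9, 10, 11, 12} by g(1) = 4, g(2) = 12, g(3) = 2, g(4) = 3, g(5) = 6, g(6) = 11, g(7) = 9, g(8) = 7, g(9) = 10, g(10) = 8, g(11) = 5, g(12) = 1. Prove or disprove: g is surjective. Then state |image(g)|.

12

Every element of the codomain has a preimage: 1 = g(12), 2 = g(3), 3 = g(4), 4 = g(1), 5 = g(11), 6 = g(5), 7 = g(8), 8 = g(10), 9 = g(7), 10 = g(9), 11 = g(6), 12 = g(2).
So g is surjective.
The image of g is {1, 2, 3, 4, 5, 6, 7, 8, 9, 10, 11, 12}, which has 12 elements.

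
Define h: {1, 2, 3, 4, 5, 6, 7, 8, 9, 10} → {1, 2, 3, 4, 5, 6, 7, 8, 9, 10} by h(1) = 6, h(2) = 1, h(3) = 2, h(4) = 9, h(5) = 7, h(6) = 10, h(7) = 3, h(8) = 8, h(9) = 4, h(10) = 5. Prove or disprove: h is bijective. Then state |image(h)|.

10

The values 6, 1, 2, 9, 7, 10, 3, 8, 4, 5 are a permutation of {1, 2, 3, 4, 5, 6, 7, 8, 9, 10}: each element appears exactly once.
So h is injective and surjective, hence bijective.
The image of h is {1, 2, 3, 4, 5, 6, 7, 8, 9, 10}, which has 10 elements.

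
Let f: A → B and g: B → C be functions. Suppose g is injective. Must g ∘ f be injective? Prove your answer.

not injective

No. Take A = {1, 2}, B = C = {1, 2, 3, 4, 5, 6}, f(1) = f(2) = 1, and g = identity (injective).
Then (g ∘ f)(1) = (g ∘ f)(2) = 1 with 1 ≠ 2, so g ∘ f is not injective.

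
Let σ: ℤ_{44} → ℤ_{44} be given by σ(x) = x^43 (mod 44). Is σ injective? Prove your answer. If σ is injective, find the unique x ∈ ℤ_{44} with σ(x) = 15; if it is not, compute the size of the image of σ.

σ(0) = 0^43 = 0.
σ(22): Repeated squaring mod 44: 22^1 ≡ 22, 22^2 ≡ 22² = 484 ≡ 0, 22^4 ≡ 0² = 0, 22^8 ≡ 0² = 0, 22^16 ≡ 0² = 0, 22^32 ≡ 0² = 0. Since 43 = 32 + 8 + 2 + 1, 22^43 ≡ 0·0·0·22: 0·0 = 0, then 0·0 = 0, then 0·22 = 0. So 22^43 ≡ 0 (mod 44).
So σ(0) = σ(22) = 0 while 0 ≠ 22, therefore σ is not injective.
Since σ is not injective, we determine |image(σ)|. Computing x^43 mod 44 for each x (by repeated squaring, reducing mod 44 at every step), the values σ(0), σ(1), …, σ(43) are: 0, 1, 8, 27, 20, 37, 40, 35, 28, 25, 32, 11, 12, 41, 16, 31, 4, 29, 24, 39, 36, 21, 0, 23, 8, 5, 20, 15, 40, 13, 28, 3, 32, 33, 12, 19, 16, 9, 4, 7, 24, 17, 36, 43.
The distinct values are {0, 1, 3, 4, 5, 7, 8, 9, 11, 12, 13, 15, 16, 17, 19, 20, 21, 23, 24, 25, 27, 28, 29, 31, 32, 33, 35, 36, 37, 39, 40, 41, 43}; there are 33 of them.

33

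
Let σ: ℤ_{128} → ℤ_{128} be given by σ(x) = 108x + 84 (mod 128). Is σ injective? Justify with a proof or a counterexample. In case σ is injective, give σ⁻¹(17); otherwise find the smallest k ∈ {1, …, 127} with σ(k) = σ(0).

32

Recall that injectivity means: for all a, b in the domain, σ(a) = σ(b) implies a = b.
We have gcd(108, 128) = 4 > 1. Taking a = 0 and b = 32: σ(0) = 84 and σ(32) = 108·32 + 84 = 3540 ≡ 84 (mod 128).
So σ(0) = σ(32) while 0 ≠ 32, so σ is not injective.
Since σ is not injective, we find the least positive k with σ(k) = σ(0): this means 108k ≡ 0 (mod 128), i.e. 128 ∣ 108k. Since gcd(108, 128) = 4, dividing through by 4 this holds exactly when 32 ∣ 27k, and as gcd(27, 32) = 1, exactly when 32 ∣ k.
The smallest positive such k is 32.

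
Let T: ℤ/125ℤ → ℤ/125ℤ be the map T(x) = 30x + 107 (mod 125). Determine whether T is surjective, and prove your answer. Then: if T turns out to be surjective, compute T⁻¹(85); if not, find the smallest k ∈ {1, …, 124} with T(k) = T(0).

Since gcd(30, 125) = 5, we have 30x ≡ 0 (mod 5) for all x, so T(x) ≡ 2 (mod 5).
But 0 ≢ 2 (mod 5), so 0 ∈ ℤ/125ℤ has no preimage. Hence T is not surjective.
Since T is not surjective, we find the least positive k with T(k) = T(0): this means 30k ≡ 0 (mod 125), i.e. 125 ∣ 30k. Since gcd(30, 125) = 5, dividing through by 5 this holds exactly when 25 ∣ 6k, and as gcd(6, 25) = 1, exactly when 25 ∣ k.
The smallest positive such k is 25.

25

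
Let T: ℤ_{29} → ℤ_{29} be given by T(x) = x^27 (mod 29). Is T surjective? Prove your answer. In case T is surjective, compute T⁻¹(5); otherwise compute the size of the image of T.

Since 29 is prime, the nonzero elements of ℤ_{29} form a cyclic group of order 28.
As gcd(27, 28) = 1, raising to the 27th power is a bijection on this group: if s^27 ≡ t^27 then (st^{−1})^27 = 1, and the only element of order dividing gcd(27, 28) = 1 is 1, so s = t.
With T(0) = 0 this makes T injective on all of ℤ_{29}, hence bijective (finite equal-size domain and codomain). In particular T is surjective.
Since T is surjective, we find the preimage of 5. The inverse of x ↦ x^27 on (ℤ_{29})^× is x ↦ x^27, because 27·27 = 729 = 26·28 + 1 ≡ 1 (mod 28) and x^{28} = 1 for x ≠ 0 (Fermat). So T⁻¹(5) = 5^27 mod 29.
Repeated squaring mod 29: 5^1 ≡ 5, 5^2 ≡ 5² = 25, 5^4 ≡ 25² = 625 ≡ 16, 5^8 ≡ 16² = 256 ≡ 24, 5^16 ≡ 24² = 576 ≡ 25. Since 27 = 16 + 8 + 2 + 1, 5^27 ≡ 25·24·25·5: 25·24 = 600 ≡ 20, then 20·25 = 500 ≡ 7, then 7·5 = 35 ≡ 6. So 5^27 ≡ 6 (mod 29).
Hence T⁻¹(5) = 6.

6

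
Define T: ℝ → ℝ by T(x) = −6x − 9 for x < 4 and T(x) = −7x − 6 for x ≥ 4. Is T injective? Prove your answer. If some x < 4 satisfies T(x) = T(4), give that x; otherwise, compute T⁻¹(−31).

11/3

Both pieces are strictly decreasing (slopes −6 and −7), so each is injective on its own interval.
The left piece maps (−∞, 4) onto (−33, ∞); the right piece maps [4, ∞) onto (−∞, −34].
These images are disjoint, so no value is attained by both pieces. Hence T is injective.
Because the two images are disjoint, no x < 4 has T(x) = T(4), so we compute T⁻¹(−31): −31 lies in (−33, ∞), so solve −6x − 9 = −31: x = (−31 + 9)/(−6) = 11/3.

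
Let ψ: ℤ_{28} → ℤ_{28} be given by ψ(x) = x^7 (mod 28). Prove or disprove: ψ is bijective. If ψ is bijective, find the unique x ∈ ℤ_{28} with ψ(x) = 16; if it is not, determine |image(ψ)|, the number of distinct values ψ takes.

ψ(0) = 0^7 = 0.
ψ(14): Repeated squaring mod 28: 14^1 ≡ 14, 14^2 ≡ 14² = 196 ≡ 0, 14^4 ≡ 0² = 0. Since 7 = 4 + 2 + 1, 14^7 ≡ 0·0·14: 0·0 = 0, then 0·14 = 0. So 14^7 ≡ 0 (mod 28).
So ψ(0) = ψ(14) = 0 while 0 ≠ 14, hence ψ is not injective, hence not bijective.
Since ψ is not bijective, we determine |image(ψ)|. Computing x^7 mod 28 for each x (by repeated squaring, reducing mod 28 at every step), the values ψ(0), ψ(1), …, ψ(27) are: 0, 1, 16, 3, 4, 5, 20, 7, 8, 9, 24, 11, 12, 13, 0, 15, 16, 17, 4, 19, 20, 21, 8, 23, 24, 25, 12, 27.
The distinct values are {0, 1, 3, 4, 5, 7, 8, 9, 11, 12, 13, 15, 16, 17, 19, 20, 21, 23, 24, 25, 27}; there are 21 of them.

21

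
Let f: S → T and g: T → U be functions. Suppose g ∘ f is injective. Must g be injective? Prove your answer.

not injective

No. Take S = {0, 1}, T = {0, 1, 2}, U = {0, 1, 2}, f(a) = a for each a ∈ S, and g(b) = 1 if b ∈ {1, 2} else g(b) = b.
Then g ∘ f = f is injective (S ⊂ T and f is the inclusion), but g(1) = g(2) = 1 with 1 ≠ 2, so g is not injective.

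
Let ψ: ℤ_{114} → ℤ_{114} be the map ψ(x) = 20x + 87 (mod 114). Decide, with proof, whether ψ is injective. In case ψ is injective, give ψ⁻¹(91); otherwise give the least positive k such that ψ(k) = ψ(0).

57

We have gcd(20, 114) = 2 > 1. Taking u = 0 and v = 57: ψ(0) = 87 and ψ(57) = 20·57 + 87 = 1227 ≡ 87 (mod 114).
So ψ(0) = ψ(57) while 0 ≠ 57, so ψ is not injective.
Since ψ is not injective, we find the least positive k with ψ(k) = ψ(0): this means 20k ≡ 0 (mod 114), i.e. 114 ∣ 20k. Since gcd(20, 114) = 2, dividing through by 2 this holds exactly when 57 ∣ 10k, and as gcd(10, 57) = 1, exactly when 57 ∣ k.
The smallest positive such k is 57.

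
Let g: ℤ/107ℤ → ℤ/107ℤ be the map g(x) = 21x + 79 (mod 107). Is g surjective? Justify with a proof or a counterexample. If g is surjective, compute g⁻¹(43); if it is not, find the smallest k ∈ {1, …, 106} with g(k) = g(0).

90

Since gcd(21, 107) = 1, 21 is invertible modulo 107. Euclid's algorithm: 107 = 5·21 + 2, 21 = 10·2 + 1; back-substituting gives 1 = 51·21 − 10·107, so 21⁻¹ ≡ 51 (mod 107).
Then y ↦ 51(y − 79) is a two-sided inverse to g, so every y ∈ ℤ/107ℤ has a preimage.
Thus g is surjective.
Since g is surjective, we find g⁻¹(43): we need 21x ≡ 43 − 79 ≡ 71 (mod 107). Using 21⁻¹ = 51: x ≡ 51·71 = 3621 = 33·107 + 90, so x = 90.
Check: g(90) = 21·90 + 79 = 1969 = 18·107 + 43 ≡ 43 (mod 107).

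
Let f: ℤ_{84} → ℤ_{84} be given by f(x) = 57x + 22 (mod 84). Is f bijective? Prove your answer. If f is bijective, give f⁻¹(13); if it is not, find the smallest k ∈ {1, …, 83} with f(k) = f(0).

We have gcd(57, 84) = 3 > 1. Taking s = 0 and t = 28: f(0) = 22 and f(28) = 57·28 + 22 = 1618 ≡ 22 (mod 84).
So f(0) = f(28) while 0 ≠ 28, therefore f is not injective, hence not bijective.
Since f is not bijective, we find the least positive k with f(k) = f(0): this means 57k ≡ 0 (mod 84), i.e. 84 ∣ 57k. Since gcd(57, 84) = 3, dividing through by 3 this holds exactly when 28 ∣ 19k, and as gcd(19, 28) = 1, exactly when 28 ∣ k.
The smallest positive such k is 28.

28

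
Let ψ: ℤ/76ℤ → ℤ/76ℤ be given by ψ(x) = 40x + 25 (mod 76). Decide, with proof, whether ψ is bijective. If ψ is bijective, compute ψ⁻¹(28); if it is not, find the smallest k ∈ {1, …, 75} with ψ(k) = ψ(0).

19

We have gcd(40, 76) = 4 > 1. Taking s = 0 and t = 19: ψ(0) = 25 and ψ(19) = 40·19 + 25 = 785 ≡ 25 (mod 76).
So ψ(0) = ψ(19) while 0 ≠ 19, therefore ψ is not injective, hence not bijective.
Since ψ is not bijective, we find the least positive k with ψ(k) = ψ(0): this means 40k ≡ 0 (mod 76), i.e. 76 ∣ 40k. Since gcd(40, 76) = 4, dividing through by 4 this holds exactly when 19 ∣ 10k, and as gcd(10, 19) = 1, exactly when 19 ∣ k.
The smallest positive such k is 19.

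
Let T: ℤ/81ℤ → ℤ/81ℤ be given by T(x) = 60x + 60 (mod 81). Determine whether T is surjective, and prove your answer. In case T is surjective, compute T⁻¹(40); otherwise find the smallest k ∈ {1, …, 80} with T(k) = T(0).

27

Since gcd(60, 81) = 3, we have 60x ≡ 0 (mod 3) for all x, so T(x) ≡ 0 (mod 3).
But 1 ≢ 0 (mod 3), so 1 ∈ ℤ/81ℤ has no preimage. Thus T is not surjective.
Since T is not surjective, we find the least positive k with T(k) = T(0): this means 60k ≡ 0 (mod 81), i.e. 81 ∣ 60k. Since gcd(60, 81) = 3, dividing through by 3 this holds exactly when 27 ∣ 20k, and as gcd(20, 27) = 1, exactly when 27 ∣ k.
The smallest positive such k is 27.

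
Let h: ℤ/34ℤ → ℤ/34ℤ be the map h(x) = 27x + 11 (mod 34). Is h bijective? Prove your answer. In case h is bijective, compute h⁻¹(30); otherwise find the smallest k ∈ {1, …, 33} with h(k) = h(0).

Suppose h(s) = h(t) in ℤ/34ℤ. Then 27s + 11 ≡ 27t + 11 (mod 34), so 27(s − t) ≡ 0 (mod 34).
Since gcd(27, 34) = 1, 27 is invertible modulo 34, therefore s − t ≡ 0 (mod 34), i.e. s = t.
We now compute 27⁻¹ mod 34 explicitly. Euclid's algorithm: 34 = 1·27 + 7, 27 = 3·7 + 6, 7 = 1·6 + 1; back-substituting gives 1 = 29·27 − 23·34, so 27⁻¹ ≡ 29 (mod 34).
Then y ↦ 29(y − 11) is a two-sided inverse to h, so every y ∈ ℤ/34ℤ has a preimage.
So h is bijective.
Since h is bijective, we compute h⁻¹(30): solve 27x + 11 ≡ 30 (mod 34), i.e. 27x ≡ 19 (mod 34).
Multiplying by 27⁻¹ = 29 gives x ≡ 29·19 = 551 = 16·34 + 7 ≡ 7 (mod 34).
Check: h(7) = 27·7 + 11 = 200 = 5·34 + 30 ≡ 30 (mod 34).

7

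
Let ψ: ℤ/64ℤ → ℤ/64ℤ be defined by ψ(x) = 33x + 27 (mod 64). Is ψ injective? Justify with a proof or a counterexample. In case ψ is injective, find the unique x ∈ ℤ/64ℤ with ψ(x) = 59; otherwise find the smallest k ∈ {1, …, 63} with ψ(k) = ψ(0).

Recall: injectivity means: for all a, b in the domain, ψ(a) = ψ(b) implies a = b.
If ψ(a) = ψ(b), then 33a ≡ 33b (mod 64). Because gcd(33, 64) = 1, we may cancel 33 to get a ≡ b (mod 64).
Therefore ψ is injective.
We now compute 33⁻¹ mod 64 explicitly. Euclid's algorithm: 64 = 1·33 + 31, 33 = 1·31 + 2, 31 = 15·2 + 1; back-substituting gives 1 = 33·33 − 17·64, so 33⁻¹ ≡ 33 (mod 64).
Since ψ is injective, we compute ψ⁻¹(59): solve 33x + 27 ≡ 59 (mod 64), i.e. 33x ≡ 32 (mod 64).
Multiplying by 33⁻¹ = 33 gives x ≡ 33·32 = 1056 = 16·64 + 32 ≡ 32 (mod 64).
Check: ψ(32) = 33·32 + 27 = 1083 = 16·64 + 59 ≡ 59 (mod 64).

32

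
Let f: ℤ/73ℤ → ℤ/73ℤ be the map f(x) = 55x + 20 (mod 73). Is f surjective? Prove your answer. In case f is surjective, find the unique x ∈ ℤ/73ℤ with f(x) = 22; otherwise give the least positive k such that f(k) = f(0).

Since gcd(55, 73) = 1, 55 is invertible modulo 73. Euclid's algorithm: 73 = 1·55 + 18, 55 = 3·18 + 1; back-substituting gives 1 = 4·55 − 3·73, so 55⁻¹ ≡ 4 (mod 73).
Then y ↦ 4(y − 20) is a two-sided inverse to f, so every y ∈ ℤ/73ℤ has a preimage.
So f is surjective.
Since f is surjective, we compute f⁻¹(22): solve 55x + 20 ≡ 22 (mod 73), i.e. 55x ≡ 2 (mod 73).
Multiplying by 55⁻¹ = 4 gives x ≡ 4·2 = 8 ≡ 8 (mod 73).
Check: f(8) = 55·8 + 20 = 460 = 6·73 + 22 ≡ 22 (mod 73).

8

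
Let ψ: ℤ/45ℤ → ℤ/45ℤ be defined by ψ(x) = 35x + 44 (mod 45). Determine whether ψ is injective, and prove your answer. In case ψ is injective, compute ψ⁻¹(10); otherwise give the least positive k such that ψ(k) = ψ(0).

Recall: ψ is injective if ψ(x_1) = ψ(x_2) implies x_1 = x_2.
We have gcd(35, 45) = 5 > 1. Taking x_1 = 0 and x_2 = 9: ψ(0) = 44 and ψ(9) = 35·9 + 44 = 359 ≡ 44 (mod 45).
So ψ(0) = ψ(9) while 0 ≠ 9, therefore ψ is not injective.
Since ψ is not injective, we find the least positive k with ψ(k) = ψ(0): this means 35k ≡ 0 (mod 45), i.e. 45 ∣ 35k. Since gcd(35, 45) = 5, dividing through by 5 this holds exactly when 9 ∣ 7k, and as gcd(7, 9) = 1, exactly when 9 ∣ k.
The smallest positive such k is 9.

9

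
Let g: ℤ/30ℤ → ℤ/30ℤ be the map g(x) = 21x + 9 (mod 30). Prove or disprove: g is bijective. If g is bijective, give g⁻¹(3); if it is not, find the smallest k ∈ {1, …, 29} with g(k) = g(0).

By definition, injectivity means: for all x_1, x_2 in the domain, g(x_1) = g(x_2) implies x_1 = x_2.
We have gcd(21, 30) = 3 > 1. Taking x_1 = 0 and x_2 = 10: g(0) = 9 and g(10) = 21·10 + 9 = 219 ≡ 9 (mod 30).
So g(0) = g(10) while 0 ≠ 10, therefore g is not injective, hence not bijective.
Since g is not bijective, we find the least positive k with g(k) = g(0): this means 21k ≡ 0 (mod 30), i.e. 30 ∣ 21k. Since gcd(21, 30) = 3, dividing through by 3 this holds exactly when 10 ∣ 7k, and as gcd(7, 10) = 1, exactly when 10 ∣ k.
The smallest positive such k is 10.

10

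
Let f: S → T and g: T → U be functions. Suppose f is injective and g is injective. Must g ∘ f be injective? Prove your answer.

Suppose (g ∘ f)(s) = (g ∘ f)(t), i.e. g(f(s)) = g(f(t)).
Since g is injective, f(s) = f(t). Since f is injective, s = t. So g ∘ f is injective.

injective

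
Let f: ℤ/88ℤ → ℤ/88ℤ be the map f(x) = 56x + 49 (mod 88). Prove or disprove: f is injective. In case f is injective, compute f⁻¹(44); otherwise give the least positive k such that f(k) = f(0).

11

By definition, f is injective when f(s) = f(t) forces s = t.
We have gcd(56, 88) = 8 > 1. Taking s = 0 and t = 11: f(0) = 49 and f(11) = 56·11 + 49 = 665 ≡ 49 (mod 88).
So f(0) = f(11) while 0 ≠ 11, hence f is not injective.
Since f is not injective, we find the least positive k with f(k) = f(0): this means 56k ≡ 0 (mod 88), i.e. 88 ∣ 56k. Since gcd(56, 88) = 8, dividing through by 8 this holds exactly when 11 ∣ 7k, and as gcd(7, 11) = 1, exactly when 11 ∣ k.
The smallest positive such k is 11.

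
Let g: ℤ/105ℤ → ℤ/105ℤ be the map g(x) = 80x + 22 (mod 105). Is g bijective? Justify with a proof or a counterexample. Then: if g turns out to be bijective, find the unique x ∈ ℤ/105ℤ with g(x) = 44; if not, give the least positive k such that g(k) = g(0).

21

We have gcd(80, 105) = 5 > 1. Taking x_1 = 0 and x_2 = 21: g(0) = 22 and g(21) = 80·21 + 22 = 1702 ≡ 22 (mod 105).
So g(0) = g(21) while 0 ≠ 21, thus g is not injective, hence not bijective.
Since g is not bijective, we find the least positive k with g(k) = g(0): this means 80k ≡ 0 (mod 105), i.e. 105 ∣ 80k. Since gcd(80, 105) = 5, dividing through by 5 this holds exactly when 21 ∣ 16k, and as gcd(16, 21) = 1, exactly when 21 ∣ k.
The smallest positive such k is 21.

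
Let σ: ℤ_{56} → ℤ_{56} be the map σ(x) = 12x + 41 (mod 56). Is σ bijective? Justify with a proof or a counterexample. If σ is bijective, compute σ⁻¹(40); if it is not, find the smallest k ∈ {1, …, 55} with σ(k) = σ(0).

Recall that σ is injective when σ(s) = σ(t) forces s = t.
We have gcd(12, 56) = 4 > 1. Taking s = 0 and t = 14: σ(0) = 41 and σ(14) = 12·14 + 41 = 209 ≡ 41 (mod 56).
So σ(0) = σ(14) while 0 ≠ 14, hence σ is not injective, hence not bijective.
Since σ is not bijective, we find the least positive k with σ(k) = σ(0): this means 12k ≡ 0 (mod 56), i.e. 56 ∣ 12k. Since gcd(12, 56) = 4, dividing through by 4 this holds exactly when 14 ∣ 3k, and as gcd(3, 14) = 1, exactly when 14 ∣ k.
The smallest positive such k is 14.

14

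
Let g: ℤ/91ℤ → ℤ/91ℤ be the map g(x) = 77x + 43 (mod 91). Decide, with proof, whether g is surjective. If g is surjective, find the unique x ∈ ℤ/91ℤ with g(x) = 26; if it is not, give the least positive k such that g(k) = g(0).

13

Since gcd(77, 91) = 7, we have 77x ≡ 0 (mod 7) for all x, so g(x) ≡ 1 (mod 7).
But 0 ≢ 1 (mod 7), so 0 ∈ ℤ/91ℤ has no preimage. Hence g is not surjective.
Since g is not surjective, we find the least positive k with g(k) = g(0): this means 77k ≡ 0 (mod 91), i.e. 91 ∣ 77k. Since gcd(77, 91) = 7, dividing through by 7 this holds exactly when 13 ∣ 11k, and as gcd(11, 13) = 1, exactly when 13 ∣ k.
The smallest positive such k is 13.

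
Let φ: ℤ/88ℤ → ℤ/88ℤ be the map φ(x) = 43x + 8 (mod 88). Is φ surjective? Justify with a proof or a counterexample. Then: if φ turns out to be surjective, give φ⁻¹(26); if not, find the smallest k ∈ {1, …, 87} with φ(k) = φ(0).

Since gcd(43, 88) = 1, 43 is invertible modulo 88. Euclid's algorithm: 88 = 2·43 + 2, 43 = 21·2 + 1; back-substituting gives 1 = 43·43 − 21·88, so 43⁻¹ ≡ 43 (mod 88).
Then y ↦ 43(y − 8) is a two-sided inverse to φ, so every y ∈ ℤ/88ℤ has a preimage.
Therefore φ is surjective.
Since φ is surjective, we find φ⁻¹(26): we need 43x ≡ 26 − 8 ≡ 18 (mod 88). Using 43⁻¹ = 43: x ≡ 43·18 = 774 = 8·88 + 70, so x = 70.
Check: φ(70) = 43·70 + 8 = 3018 = 34·88 + 26 ≡ 26 (mod 88).

70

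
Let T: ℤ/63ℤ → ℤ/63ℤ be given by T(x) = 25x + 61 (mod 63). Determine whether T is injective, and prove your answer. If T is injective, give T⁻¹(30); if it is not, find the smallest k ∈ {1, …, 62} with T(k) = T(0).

29

By definition, T is injective if T(s) = T(t) implies s = t.
If T(s) = T(t), then 25s ≡ 25t (mod 63). Because gcd(25, 63) = 1, we may cancel 25 to get s ≡ t (mod 63).
Hence T is injective.
We now compute 25⁻¹ mod 63 explicitly. Euclid's algorithm: 63 = 2·25 + 13, 25 = 1·13 + 12, 13 = 1·12 + 1; back-substituting gives 1 = 58·25 − 23·63, so 25⁻¹ ≡ 58 (mod 63).
Since T is injective, we compute T⁻¹(30): solve 25x + 61 ≡ 30 (mod 63), i.e. 25x ≡ 32 (mod 63).
Multiplying by 25⁻¹ = 58 gives x ≡ 58·32 = 1856 = 29·63 + 29 ≡ 29 (mod 63).
Check: T(29) = 25·29 + 61 = 786 = 12·63 + 30 ≡ 30 (mod 63).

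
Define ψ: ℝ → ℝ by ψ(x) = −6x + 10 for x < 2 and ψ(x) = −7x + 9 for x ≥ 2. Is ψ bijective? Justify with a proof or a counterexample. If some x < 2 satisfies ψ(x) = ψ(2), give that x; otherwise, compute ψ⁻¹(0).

Both pieces are strictly decreasing (slopes −6 and −7), so each is injective on its own interval.
The left piece maps (−∞, 2) onto (−2, ∞); the right piece maps [2, ∞) onto (−∞, −5].
The images leave a gap (−2 has no preimage), so ψ is not surjective, hence not bijective.
Because the two images are disjoint, no x < 2 has ψ(x) = ψ(2), so we compute ψ⁻¹(0): 0 lies in (−2, ∞), so solve −6x + 10 = 0: x = (0 − 10)/(−6) = 5/3.

5/3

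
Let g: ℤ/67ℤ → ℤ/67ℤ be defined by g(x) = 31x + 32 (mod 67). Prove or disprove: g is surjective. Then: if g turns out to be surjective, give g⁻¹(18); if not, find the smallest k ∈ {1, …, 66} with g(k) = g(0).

Since gcd(31, 67) = 1, 31 is invertible modulo 67. Euclid's algorithm: 67 = 2·31 + 5, 31 = 6·5 + 1; back-substituting gives 1 = 13·31 − 6·67, so 31⁻¹ ≡ 13 (mod 67).
For any y ∈ ℤ/67ℤ, x = 13(y − 32) mod 67 satisfies g(x) = 31·13(y − 32) + 32 ≡ y (since 31·13 ≡ 1 mod 67). So every y has a preimage.
Therefore g is surjective.
Since g is surjective, we find g⁻¹(18): we need 31x ≡ 18 − 32 ≡ 53 (mod 67). Using 31⁻¹ = 13: x ≡ 13·53 = 689 = 10·67 + 19, so x = 19.
Check: g(19) = 31·19 + 32 = 621 = 9·67 + 18 ≡ 18 (mod 67).

19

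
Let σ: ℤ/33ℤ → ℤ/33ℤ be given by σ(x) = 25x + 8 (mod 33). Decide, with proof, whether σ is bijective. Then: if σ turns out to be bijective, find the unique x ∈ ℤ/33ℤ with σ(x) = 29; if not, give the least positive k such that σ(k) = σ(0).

18

Suppose σ(s) = σ(t) in ℤ/33ℤ. Then 25s + 8 ≡ 25t + 8 (mod 33), so 25(s − t) ≡ 0 (mod 33).
Since gcd(25, 33) = 1, 25 is invertible modulo 33, thus s − t ≡ 0 (mod 33), i.e. s = t.
We now compute 25⁻¹ mod 33 explicitly. Euclid's algorithm: 33 = 1·25 + 8, 25 = 3·8 + 1; back-substituting gives 1 = 4·25 − 3·33, so 25⁻¹ ≡ 4 (mod 33).
For any y ∈ ℤ/33ℤ, x = 4(y − 8) mod 33 satisfies σ(x) = 25·4(y − 8) + 8 ≡ y (since 25·4 ≡ 1 mod 33). So every y has a preimage.
Therefore σ is bijective.
Since σ is bijective, we find σ⁻¹(29): we need 25x ≡ 29 − 8 ≡ 21 (mod 33). Using 25⁻¹ = 4: x ≡ 4·21 = 84 = 2·33 + 18, so x = 18.
Check: σ(18) = 25·18 + 8 = 458 = 13·33 + 29 ≡ 29 (mod 33).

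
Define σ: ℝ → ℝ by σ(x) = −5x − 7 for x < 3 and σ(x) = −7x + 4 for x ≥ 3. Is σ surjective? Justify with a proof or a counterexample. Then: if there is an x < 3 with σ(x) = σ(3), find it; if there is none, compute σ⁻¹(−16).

2

Both pieces are strictly decreasing (slopes −5 and −7), so each is injective on its own interval.
The left piece maps (−∞, 3) onto (−22, ∞); the right piece maps [3, ∞) onto (−∞, −17].
The union (−22, ∞) ∪ (−∞, −17] covers ℝ, so σ is surjective.
For the follow-up: the images overlap, so an x < 3 with σ(x) = σ(3) exists. σ(3) = −17; solving −5x − 7 = −17 for x < 3 gives x = (−17 + 7)/(−5) = 2.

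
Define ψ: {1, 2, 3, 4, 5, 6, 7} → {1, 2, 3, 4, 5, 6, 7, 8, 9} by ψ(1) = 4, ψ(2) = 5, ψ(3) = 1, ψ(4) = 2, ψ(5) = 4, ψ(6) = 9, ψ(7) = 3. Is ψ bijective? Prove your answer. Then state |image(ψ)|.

ψ(1) = 4 = ψ(5) with 1 ≠ 5, so ψ is not injective, hence not bijective.
The image of ψ is {1, 2, 3, 4, 5, 9}, which has 6 elements.

6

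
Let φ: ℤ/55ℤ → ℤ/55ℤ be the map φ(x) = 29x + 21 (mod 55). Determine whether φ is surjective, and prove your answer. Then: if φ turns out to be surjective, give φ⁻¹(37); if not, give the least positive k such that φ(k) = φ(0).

Since gcd(29, 55) = 1, 29 is invertible modulo 55. Euclid's algorithm: 55 = 1·29 + 26, 29 = 1·26 + 3, 26 = 8·3 + 2, 3 = 1·2 + 1; back-substituting gives 1 = 19·29 − 10·55, so 29⁻¹ ≡ 19 (mod 55).
Then y ↦ 19(y − 21) is a two-sided inverse to φ, so every y ∈ ℤ/55ℤ has a preimage.
So φ is surjective.
Since φ is surjective, we find φ⁻¹(37): we need 29x ≡ 37 − 21 ≡ 16 (mod 55). Using 29⁻¹ = 19: x ≡ 19·16 = 304 = 5·55 + 29, so x = 29.
Check: φ(29) = 29·29 + 21 = 862 = 15·55 + 37 ≡ 37 (mod 55).

29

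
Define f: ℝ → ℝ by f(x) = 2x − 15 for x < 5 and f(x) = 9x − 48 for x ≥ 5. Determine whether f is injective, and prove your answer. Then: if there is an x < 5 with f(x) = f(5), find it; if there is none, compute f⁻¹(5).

53/9

Both pieces are strictly increasing (slopes 2 and 9), so each is injective on its own interval.
The left piece maps (−∞, 5) onto (−∞, −5); the right piece maps [5, ∞) onto [−3, ∞).
These images are disjoint, so no value is attained by both pieces. So f is injective.
Because the two images are disjoint, no x < 5 has f(x) = f(5), so we compute f⁻¹(5): 5 lies in [−3, ∞), so solve 9x − 48 = 5: x = (5 + 48)/9 = 53/9.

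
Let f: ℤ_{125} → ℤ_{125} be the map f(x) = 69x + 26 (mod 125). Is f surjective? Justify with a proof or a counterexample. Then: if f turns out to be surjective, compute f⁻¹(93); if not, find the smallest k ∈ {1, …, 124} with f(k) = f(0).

By definition, f is surjective if every y in the codomain equals f(x) for some x in the domain.
Since gcd(69, 125) = 1, 69 is invertible modulo 125. Euclid's algorithm: 125 = 1·69 + 56, 69 = 1·56 + 13, 56 = 4·13 + 4, 13 = 3·4 + 1; back-substituting gives 1 = 29·69 − 16·125, so 69⁻¹ ≡ 29 (mod 125).
For any y ∈ ℤ_{125}, x = 29(y − 26) mod 125 satisfies f(x) = 69·29(y − 26) + 26 ≡ y (since 69·29 ≡ 1 mod 125). So every y has a preimage.
Thus f is surjective.
Since f is surjective, we find f⁻¹(93): we need 69x ≡ 93 − 26 ≡ 67 (mod 125). Using 69⁻¹ = 29: x ≡ 29·67 = 1943 = 15·125 + 68, so x = 68.
Check: f(68) = 69·68 + 26 = 4718 = 37·125 + 93 ≡ 93 (mod 125).

68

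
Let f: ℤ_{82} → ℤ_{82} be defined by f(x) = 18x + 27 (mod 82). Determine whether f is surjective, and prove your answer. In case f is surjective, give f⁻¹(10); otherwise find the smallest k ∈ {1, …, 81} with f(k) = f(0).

41

Since gcd(18, 82) = 2, we have 18x ≡ 0 (mod 2) for all x, so f(x) ≡ 1 (mod 2).
But 0 ≢ 1 (mod 2), so 0 ∈ ℤ_{82} has no preimage. So f is not surjective.
Since f is not surjective, we find the least positive k with f(k) = f(0): this means 18k ≡ 0 (mod 82), i.e. 82 ∣ 18k. Since gcd(18, 82) = 2, dividing through by 2 this holds exactly when 41 ∣ 9k, and as gcd(9, 41) = 1, exactly when 41 ∣ k.
The smallest positive such k is 41.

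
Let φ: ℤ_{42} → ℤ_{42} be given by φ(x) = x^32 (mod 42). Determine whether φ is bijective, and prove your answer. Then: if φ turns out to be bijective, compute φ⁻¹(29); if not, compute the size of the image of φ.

φ(4): Repeated squaring mod 42: 4^1 ≡ 4, 4^2 ≡ 4² = 16, 4^4 ≡ 16² = 256 ≡ 4, 4^8 ≡ 4² = 16, 4^16 ≡ 16² = 256 ≡ 4, 4^32 ≡ 4² = 16. So 4^32 ≡ 16 (mod 42).
φ(10): Repeated squaring mod 42: 10^1 ≡ 10, 10^2 ≡ 10² = 100 ≡ 16, 10^4 ≡ 16² = 256 ≡ 4, 10^8 ≡ 4² = 16, 10^16 ≡ 16² = 256 ≡ 4, 10^32 ≡ 4² = 16. So 10^32 ≡ 16 (mod 42).
So φ(4) = φ(10) = 16 while 4 ≠ 10, thus φ is not injective, hence not bijective.
Since φ is not bijective, we determine |image(φ)|. Computing x^32 mod 42 for each x (by repeated squaring, reducing mod 42 at every step), the values φ(0), φ(1), …, φ(41) are: 0, 1, 4, 9, 16, 25, 36, 7, 22, 39, 16, 37, 18, 1, 28, 15, 4, 37, 30, 25, 22, 21, 22, 25, 30, 37, 4, 15, 28, 1, 18, 37, 16, 39, 22, 7, 36, 25, 16, 9, 4, 1.
The distinct values are {0, 1, 4, 7, 9, 15, 16, 18, 21, 22, 25, 28, 30, 36, 37, 39}; there are 16 of them.

16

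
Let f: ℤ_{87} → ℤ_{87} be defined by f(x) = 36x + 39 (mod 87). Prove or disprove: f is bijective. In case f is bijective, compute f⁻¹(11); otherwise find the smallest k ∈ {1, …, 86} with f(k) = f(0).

29

We have gcd(36, 87) = 3 > 1. Taking u = 0 and v = 29: f(0) = 39 and f(29) = 36·29 + 39 = 1083 ≡ 39 (mod 87).
So f(0) = f(29) while 0 ≠ 29, so f is not injective, hence not bijective.
Since f is not bijective, we find the least positive k with f(k) = f(0): this means 36k ≡ 0 (mod 87), i.e. 87 ∣ 36k. Since gcd(36, 87) = 3, dividing through by 3 this holds exactly when 29 ∣ 12k, and as gcd(12, 29) = 1, exactly when 29 ∣ k.
The smallest positive such k is 29.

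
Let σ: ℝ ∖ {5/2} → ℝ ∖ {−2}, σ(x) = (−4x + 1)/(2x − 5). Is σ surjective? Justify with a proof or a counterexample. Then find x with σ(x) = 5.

13/7

For any y ≠ −2, solving y(2x − 5) = −4x + 1 for x gives a well-defined x ≠ 5/2. So σ is surjective.
Solving σ(x) = 5: cross-multiplying gives −4x + 1 = 5(2x − 5), which rearranges to −14x = −26, so x = 13/7.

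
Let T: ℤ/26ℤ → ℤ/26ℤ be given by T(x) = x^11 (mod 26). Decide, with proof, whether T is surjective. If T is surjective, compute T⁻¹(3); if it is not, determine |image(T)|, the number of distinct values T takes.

Computing x^11 mod 26 for each x (by repeated squaring, reducing mod 26 at every step), the values T(0), T(1), …, T(25) are: 0, 1, 20, 9, 10, 21, 24, 15, 18, 3, 4, 19, 12, 13, 14, 7, 22, 23, 8, 11, 2, 5, 16, 17, 6, 25.
Every element of ℤ/26ℤ appears exactly once in this list, so T is a bijection, and in particular surjective.
Since T is surjective, we read off the preimage of 3 from the same table: T(9) = 3, so T⁻¹(3) = 9.

9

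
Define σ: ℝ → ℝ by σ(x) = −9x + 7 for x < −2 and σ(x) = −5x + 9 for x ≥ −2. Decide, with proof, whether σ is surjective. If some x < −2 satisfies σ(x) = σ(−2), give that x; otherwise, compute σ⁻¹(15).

Both pieces are strictly decreasing (slopes −9 and −5), so each is injective on its own interval.
The left piece maps (−∞, −2) onto (25, ∞); the right piece maps [−2, ∞) onto (−∞, 19].
The union (25, ∞) ∪ (−∞, 19] omits the interval between 25 and 19; in particular 25 has no preimage. So σ is not surjective.
Because the two images are disjoint, no x < −2 has σ(x) = σ(−2), so we compute σ⁻¹(15): 15 lies in (−∞, 19], so solve −5x + 9 = 15: x = (15 − 9)/(−5) = −6/5.

-6/5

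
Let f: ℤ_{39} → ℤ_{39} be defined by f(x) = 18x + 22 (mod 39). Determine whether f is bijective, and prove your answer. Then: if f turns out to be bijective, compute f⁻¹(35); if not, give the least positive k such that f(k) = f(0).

13

We have gcd(18, 39) = 3 > 1. Taking a = 0 and b = 13: f(0) = 22 and f(13) = 18·13 + 22 = 256 ≡ 22 (mod 39).
So f(0) = f(13) while 0 ≠ 13, thus f is not injective, hence not bijective.
Since f is not bijective, we find the least positive k with f(k) = f(0): this means 18k ≡ 0 (mod 39), i.e. 39 ∣ 18k. Since gcd(18, 39) = 3, dividing through by 3 this holds exactly when 13 ∣ 6k, and as gcd(6, 13) = 1, exactly when 13 ∣ k.
The smallest positive such k is 13.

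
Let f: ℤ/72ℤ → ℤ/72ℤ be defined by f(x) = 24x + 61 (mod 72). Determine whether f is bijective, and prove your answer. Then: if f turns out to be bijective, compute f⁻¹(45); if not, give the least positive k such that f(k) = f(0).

Recall that injectivity means: for all a, b in the domain, f(a) = f(b) implies a = b.
We have gcd(24, 72) = 24 > 1. Taking a = 0 and b = 3: f(0) = 61 and f(3) = 24·3 + 61 = 133 ≡ 61 (mod 72).
So f(0) = f(3) while 0 ≠ 3, so f is not injective, hence not bijective.
Since f is not bijective, we find the least positive k with f(k) = f(0): this means 24k ≡ 0 (mod 72), i.e. 72 ∣ 24k. Since gcd(24, 72) = 24, dividing through by 24 this holds exactly when 3 ∣ k.
The smallest positive such k is 3.

3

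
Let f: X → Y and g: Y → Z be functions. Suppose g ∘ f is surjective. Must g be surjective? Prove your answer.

Let c ∈ Z. Since g ∘ f is surjective, some a ∈ X has g(f(a)) = c. Then b = f(a) ∈ Y satisfies g(b) = c. So g is surjective.

surjective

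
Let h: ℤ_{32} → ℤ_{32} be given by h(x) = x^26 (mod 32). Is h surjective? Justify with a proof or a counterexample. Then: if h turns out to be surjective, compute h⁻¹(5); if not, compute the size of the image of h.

h(0) = 0^26 = 0.
h(2): Repeated squaring mod 32: 2^1 ≡ 2, 2^2 ≡ 2² = 4, 2^4 ≡ 4² = 16, 2^8 ≡ 16² = 256 ≡ 0, 2^16 ≡ 0² = 0. Since 26 = 16 + 8 + 2, 2^26 ≡ 0·0·4: 0·0 = 0, then 0·4 = 0. So 2^26 ≡ 0 (mod 32).
So h(0) = h(2) = 0 while 0 ≠ 2, thus h is not injective.
A non-injective map from the 32-element set ℤ_{32} to itself takes at most 31 distinct values, so it cannot be surjective. Therefore h is not surjective.
Since h is not surjective, we determine |image(h)|. Computing x^26 mod 32 for each x (by repeated squaring, reducing mod 32 at every step), the values h(0), h(1), …, h(31) are: 0, 1, 0, 9, 0, 25, 0, 17, 0, 17, 0, 25, 0, 9, 0, 1, 0, 1, 0, 9, 0, 25, 0, 17, 0, 17, 0, 25, 0, 9, 0, 1.
The distinct values are {0, 1, 9, 17, 25}; there are 5 of them.

5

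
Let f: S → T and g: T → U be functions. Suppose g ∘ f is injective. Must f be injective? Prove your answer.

Suppose f(s) = f(t). Applying g: (g ∘ f)(s) = (g ∘ f)(t). Since g ∘ f is injective, s = t. Thus f is injective.

injective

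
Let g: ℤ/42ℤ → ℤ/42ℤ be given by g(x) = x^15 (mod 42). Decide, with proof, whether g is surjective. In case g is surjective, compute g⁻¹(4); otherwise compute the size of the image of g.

18

g(2): Repeated squaring mod 42: 2^1 ≡ 2, 2^2 ≡ 2² = 4, 2^4 ≡ 4² = 16, 2^8 ≡ 16² = 256 ≡ 4. Since 15 = 8 + 4 + 2 + 1, 2^15 ≡ 4·16·4·2: 4·16 = 64 ≡ 22, then 22·4 = 88 ≡ 4, then 4·2 = 8. So 2^15 ≡ 8 (mod 42).
g(8): Repeated squaring mod 42: 8^1 ≡ 8, 8^2 ≡ 8² = 64 ≡ 22, 8^4 ≡ 22² = 484 ≡ 22, 8^8 ≡ 22² = 484 ≡ 22. Since 15 = 8 + 4 + 2 + 1, 8^15 ≡ 22·22·22·8: 22·22 = 484 ≡ 22, then 22·22 = 484 ≡ 22, then 22·8 = 176 ≡ 8. So 8^15 ≡ 8 (mod 42).
So g(2) = g(8) = 8 while 2 ≠ 8, therefore g is not injective.
A non-injective map from the 42-element set ℤ/42ℤ to itself takes at most 41 distinct values, so it cannot be surjective. Therefore g is not surjective.
Since g is not surjective, we determine |image(g)|. Computing x^15 mod 42 for each x (by repeated squaring, reducing mod 42 at every step), the values g(0), g(1), …, g(41) are: 0, 1, 8, 27, 22, 41, 6, 7, 8, 15, 34, 29, 6, 13, 14, 15, 22, 41, 36, 13, 20, 21, 22, 29, 6, 1, 20, 27, 28, 29, 36, 13, 8, 27, 34, 35, 36, 1, 20, 15, 34, 41.
The distinct values are {0, 1, 6, 7, 8, 13, 14, 15, 20, 21, 22, 27, 28, 29, 34, 35, 36, 41}; there are 18 of them.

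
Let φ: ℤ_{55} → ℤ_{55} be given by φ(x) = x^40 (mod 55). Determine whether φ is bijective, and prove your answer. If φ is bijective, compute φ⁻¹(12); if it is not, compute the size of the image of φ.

4

φ(1) = 1^40 = 1.
φ(2): Repeated squaring mod 55: 2^1 ≡ 2, 2^2 ≡ 2² = 4, 2^4 ≡ 4² = 16, 2^8 ≡ 16² = 256 ≡ 36, 2^16 ≡ 36² = 1296 ≡ 31, 2^32 ≡ 31² = 961 ≡ 26. Since 40 = 32 + 8, 2^40 ≡ 26·36: 26·36 = 936 ≡ 1. So 2^40 ≡ 1 (mod 55).
So φ(1) = φ(2) = 1 while 1 ≠ 2, thus φ is not injective, hence not bijective.
Since φ is not bijective, we determine |image(φ)|. Computing x^40 mod 55 for each x (by repeated squaring, reducing mod 55 at every step), the values φ(0), φ(1), …, φ(54) are: 0, 1, 1, 1, 1, 45, 1, 1, 1, 1, 45, 11, 1, 1, 1, 45, 1, 1, 1, 1, 45, 1, 11, 1, 1, 45, 1, 1, 1, 1, 45, 1, 1, 11, 1, 45, 1, 1, 1, 1, 45, 1, 1, 1, 11, 45, 1, 1, 1, 1, 45, 1, 1, 1, 1.
The distinct values are {0, 1, 11, 45}; there are 4 of them.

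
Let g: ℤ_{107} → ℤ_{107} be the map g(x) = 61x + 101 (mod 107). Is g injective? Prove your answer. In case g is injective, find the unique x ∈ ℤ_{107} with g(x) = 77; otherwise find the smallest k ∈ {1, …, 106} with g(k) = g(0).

Recall that injectivity means: for all a, b in the domain, g(a) = g(b) implies a = b.
Suppose g(a) = g(b) in ℤ_{107}. Then 61a + 101 ≡ 61b + 101 (mod 107), hence 61(a − b) ≡ 0 (mod 107).
Since gcd(61, 107) = 1, 61 is invertible modulo 107, therefore a − b ≡ 0 (mod 107), i.e. a = b.
Hence g is injective.
We now compute 61⁻¹ mod 107 explicitly. Euclid's algorithm: 107 = 1·61 + 46, 61 = 1·46 + 15, 46 = 3·15 + 1; back-substituting gives 1 = 100·61 − 57·107, so 61⁻¹ ≡ 100 (mod 107).
Since g is injective, we compute g⁻¹(77): solve 61x + 101 ≡ 77 (mod 107), i.e. 61x ≡ 83 (mod 107).
Multiplying by 61⁻¹ = 100 gives x ≡ 100·83 = 8300 = 77·107 + 61 ≡ 61 (mod 107).
Check: g(61) = 61·61 + 101 = 3822 = 35·107 + 77 ≡ 77 (mod 107).

61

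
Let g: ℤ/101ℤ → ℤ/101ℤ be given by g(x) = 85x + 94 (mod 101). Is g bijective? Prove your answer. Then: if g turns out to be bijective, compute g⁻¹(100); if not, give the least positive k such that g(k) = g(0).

If g(x_1) = g(x_2), then 85x_1 ≡ 85x_2 (mod 101). Because gcd(85, 101) = 1, we may cancel 85 to get x_1 ≡ x_2 (mod 101).
We now compute 85⁻¹ mod 101 explicitly. Euclid's algorithm: 101 = 1·85 + 16, 85 = 5·16 + 5, 16 = 3·5 + 1; back-substituting gives 1 = 82·85 − 69·101, so 85⁻¹ ≡ 82 (mod 101).
Then y ↦ 82(y − 94) is a two-sided inverse to g, so every y ∈ ℤ/101ℤ has a preimage.
So g is bijective.
Since g is bijective, we compute g⁻¹(100): solve 85x + 94 ≡ 100 (mod 101), i.e. 85x ≡ 6 (mod 101).
Multiplying by 85⁻¹ = 82 gives x ≡ 82·6 = 492 = 4·101 + 88 ≡ 88 (mod 101).
Check: g(88) = 85·88 + 94 = 7574 = 74·101 + 100 ≡ 100 (mod 101).

88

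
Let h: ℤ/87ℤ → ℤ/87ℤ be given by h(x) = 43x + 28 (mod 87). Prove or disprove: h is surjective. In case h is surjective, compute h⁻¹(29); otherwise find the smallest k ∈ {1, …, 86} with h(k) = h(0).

Recall that h is surjective if every y in the codomain equals h(x) for some x in the domain.
Since gcd(43, 87) = 1, 43 is invertible modulo 87. Euclid's algorithm: 87 = 2·43 + 1; back-substituting gives 1 = 85·43 − 42·87, so 43⁻¹ ≡ 85 (mod 87).
Then y ↦ 85(y − 28) is a two-sided inverse to h, so every y ∈ ℤ/87ℤ has a preimage.
Hence h is surjective.
Since h is surjective, we compute h⁻¹(29): solve 43x + 28 ≡ 29 (mod 87), i.e. 43x ≡ 1 (mod 87).
Multiplying by 43⁻¹ = 85 gives x ≡ 85·1 = 85 ≡ 85 (mod 87).
Check: h(85) = 43·85 + 28 = 3683 = 42·87 + 29 ≡ 29 (mod 87).

85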